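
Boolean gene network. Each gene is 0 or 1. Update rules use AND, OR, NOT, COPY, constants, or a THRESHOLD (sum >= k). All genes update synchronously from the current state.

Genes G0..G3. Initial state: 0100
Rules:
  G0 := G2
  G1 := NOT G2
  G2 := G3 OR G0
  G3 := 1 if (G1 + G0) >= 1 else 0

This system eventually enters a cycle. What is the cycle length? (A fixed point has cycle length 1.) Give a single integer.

Step 0: 0100
Step 1: G0=G2=0 G1=NOT G2=NOT 0=1 G2=G3|G0=0|0=0 G3=(1+0>=1)=1 -> 0101
Step 2: G0=G2=0 G1=NOT G2=NOT 0=1 G2=G3|G0=1|0=1 G3=(1+0>=1)=1 -> 0111
Step 3: G0=G2=1 G1=NOT G2=NOT 1=0 G2=G3|G0=1|0=1 G3=(1+0>=1)=1 -> 1011
Step 4: G0=G2=1 G1=NOT G2=NOT 1=0 G2=G3|G0=1|1=1 G3=(0+1>=1)=1 -> 1011
State from step 4 equals state from step 3 -> cycle length 1

Answer: 1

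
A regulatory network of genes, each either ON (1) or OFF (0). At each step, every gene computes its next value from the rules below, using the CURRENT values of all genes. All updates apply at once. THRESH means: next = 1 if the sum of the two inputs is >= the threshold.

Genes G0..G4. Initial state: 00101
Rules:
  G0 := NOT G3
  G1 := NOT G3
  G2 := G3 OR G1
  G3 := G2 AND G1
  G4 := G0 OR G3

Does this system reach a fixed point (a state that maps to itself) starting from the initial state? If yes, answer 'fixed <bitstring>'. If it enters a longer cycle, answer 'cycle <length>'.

Step 0: 00101
Step 1: G0=NOT G3=NOT 0=1 G1=NOT G3=NOT 0=1 G2=G3|G1=0|0=0 G3=G2&G1=1&0=0 G4=G0|G3=0|0=0 -> 11000
Step 2: G0=NOT G3=NOT 0=1 G1=NOT G3=NOT 0=1 G2=G3|G1=0|1=1 G3=G2&G1=0&1=0 G4=G0|G3=1|0=1 -> 11101
Step 3: G0=NOT G3=NOT 0=1 G1=NOT G3=NOT 0=1 G2=G3|G1=0|1=1 G3=G2&G1=1&1=1 G4=G0|G3=1|0=1 -> 11111
Step 4: G0=NOT G3=NOT 1=0 G1=NOT G3=NOT 1=0 G2=G3|G1=1|1=1 G3=G2&G1=1&1=1 G4=G0|G3=1|1=1 -> 00111
Step 5: G0=NOT G3=NOT 1=0 G1=NOT G3=NOT 1=0 G2=G3|G1=1|0=1 G3=G2&G1=1&0=0 G4=G0|G3=0|1=1 -> 00101
Cycle of length 5 starting at step 0 -> no fixed point

Answer: cycle 5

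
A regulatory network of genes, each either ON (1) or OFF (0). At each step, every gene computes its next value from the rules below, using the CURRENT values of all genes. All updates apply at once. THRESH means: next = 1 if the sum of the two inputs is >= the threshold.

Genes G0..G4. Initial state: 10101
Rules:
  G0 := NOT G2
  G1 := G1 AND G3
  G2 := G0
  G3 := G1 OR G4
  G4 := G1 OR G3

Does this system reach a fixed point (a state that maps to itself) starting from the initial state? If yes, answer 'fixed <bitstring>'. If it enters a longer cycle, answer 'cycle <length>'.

Step 0: 10101
Step 1: G0=NOT G2=NOT 1=0 G1=G1&G3=0&0=0 G2=G0=1 G3=G1|G4=0|1=1 G4=G1|G3=0|0=0 -> 00110
Step 2: G0=NOT G2=NOT 1=0 G1=G1&G3=0&1=0 G2=G0=0 G3=G1|G4=0|0=0 G4=G1|G3=0|1=1 -> 00001
Step 3: G0=NOT G2=NOT 0=1 G1=G1&G3=0&0=0 G2=G0=0 G3=G1|G4=0|1=1 G4=G1|G3=0|0=0 -> 10010
Step 4: G0=NOT G2=NOT 0=1 G1=G1&G3=0&1=0 G2=G0=1 G3=G1|G4=0|0=0 G4=G1|G3=0|1=1 -> 10101
Cycle of length 4 starting at step 0 -> no fixed point

Answer: cycle 4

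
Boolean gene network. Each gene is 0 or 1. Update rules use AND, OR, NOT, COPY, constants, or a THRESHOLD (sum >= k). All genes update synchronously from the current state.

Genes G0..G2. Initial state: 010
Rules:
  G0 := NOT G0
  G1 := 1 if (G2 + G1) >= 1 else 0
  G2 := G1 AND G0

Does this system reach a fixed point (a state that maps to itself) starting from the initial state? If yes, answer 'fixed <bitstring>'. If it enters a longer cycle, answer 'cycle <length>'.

Answer: cycle 2

Derivation:
Step 0: 010
Step 1: G0=NOT G0=NOT 0=1 G1=(0+1>=1)=1 G2=G1&G0=1&0=0 -> 110
Step 2: G0=NOT G0=NOT 1=0 G1=(0+1>=1)=1 G2=G1&G0=1&1=1 -> 011
Step 3: G0=NOT G0=NOT 0=1 G1=(1+1>=1)=1 G2=G1&G0=1&0=0 -> 110
Cycle of length 2 starting at step 1 -> no fixed point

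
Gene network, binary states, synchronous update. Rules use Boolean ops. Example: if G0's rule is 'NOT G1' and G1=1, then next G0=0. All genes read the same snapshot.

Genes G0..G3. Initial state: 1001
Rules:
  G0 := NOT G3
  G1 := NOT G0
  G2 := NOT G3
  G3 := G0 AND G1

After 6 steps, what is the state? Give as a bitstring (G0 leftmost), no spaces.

Step 1: G0=NOT G3=NOT 1=0 G1=NOT G0=NOT 1=0 G2=NOT G3=NOT 1=0 G3=G0&G1=1&0=0 -> 0000
Step 2: G0=NOT G3=NOT 0=1 G1=NOT G0=NOT 0=1 G2=NOT G3=NOT 0=1 G3=G0&G1=0&0=0 -> 1110
Step 3: G0=NOT G3=NOT 0=1 G1=NOT G0=NOT 1=0 G2=NOT G3=NOT 0=1 G3=G0&G1=1&1=1 -> 1011
Step 4: G0=NOT G3=NOT 1=0 G1=NOT G0=NOT 1=0 G2=NOT G3=NOT 1=0 G3=G0&G1=1&0=0 -> 0000
Step 5: G0=NOT G3=NOT 0=1 G1=NOT G0=NOT 0=1 G2=NOT G3=NOT 0=1 G3=G0&G1=0&0=0 -> 1110
Step 6: G0=NOT G3=NOT 0=1 G1=NOT G0=NOT 1=0 G2=NOT G3=NOT 0=1 G3=G0&G1=1&1=1 -> 1011

1011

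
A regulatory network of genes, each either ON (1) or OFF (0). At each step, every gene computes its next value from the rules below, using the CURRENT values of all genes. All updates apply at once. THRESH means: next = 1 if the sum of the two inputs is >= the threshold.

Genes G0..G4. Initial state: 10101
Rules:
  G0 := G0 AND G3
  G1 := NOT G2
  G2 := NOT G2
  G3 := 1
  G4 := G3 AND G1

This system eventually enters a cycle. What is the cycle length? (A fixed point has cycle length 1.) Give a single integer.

Step 0: 10101
Step 1: G0=G0&G3=1&0=0 G1=NOT G2=NOT 1=0 G2=NOT G2=NOT 1=0 G3=1(const) G4=G3&G1=0&0=0 -> 00010
Step 2: G0=G0&G3=0&1=0 G1=NOT G2=NOT 0=1 G2=NOT G2=NOT 0=1 G3=1(const) G4=G3&G1=1&0=0 -> 01110
Step 3: G0=G0&G3=0&1=0 G1=NOT G2=NOT 1=0 G2=NOT G2=NOT 1=0 G3=1(const) G4=G3&G1=1&1=1 -> 00011
Step 4: G0=G0&G3=0&1=0 G1=NOT G2=NOT 0=1 G2=NOT G2=NOT 0=1 G3=1(const) G4=G3&G1=1&0=0 -> 01110
State from step 4 equals state from step 2 -> cycle length 2

Answer: 2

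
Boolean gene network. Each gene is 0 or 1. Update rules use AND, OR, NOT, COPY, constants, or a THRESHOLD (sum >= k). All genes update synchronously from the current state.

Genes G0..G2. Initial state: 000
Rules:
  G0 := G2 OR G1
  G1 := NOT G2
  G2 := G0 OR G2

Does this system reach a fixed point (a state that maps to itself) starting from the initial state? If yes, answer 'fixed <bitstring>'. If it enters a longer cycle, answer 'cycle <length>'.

Step 0: 000
Step 1: G0=G2|G1=0|0=0 G1=NOT G2=NOT 0=1 G2=G0|G2=0|0=0 -> 010
Step 2: G0=G2|G1=0|1=1 G1=NOT G2=NOT 0=1 G2=G0|G2=0|0=0 -> 110
Step 3: G0=G2|G1=0|1=1 G1=NOT G2=NOT 0=1 G2=G0|G2=1|0=1 -> 111
Step 4: G0=G2|G1=1|1=1 G1=NOT G2=NOT 1=0 G2=G0|G2=1|1=1 -> 101
Step 5: G0=G2|G1=1|0=1 G1=NOT G2=NOT 1=0 G2=G0|G2=1|1=1 -> 101
Fixed point reached at step 4: 101

Answer: fixed 101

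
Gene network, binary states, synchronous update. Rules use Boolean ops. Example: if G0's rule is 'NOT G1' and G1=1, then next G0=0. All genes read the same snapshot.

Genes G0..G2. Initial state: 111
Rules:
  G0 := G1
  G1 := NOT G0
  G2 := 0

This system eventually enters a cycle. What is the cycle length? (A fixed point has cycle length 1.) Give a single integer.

Step 0: 111
Step 1: G0=G1=1 G1=NOT G0=NOT 1=0 G2=0(const) -> 100
Step 2: G0=G1=0 G1=NOT G0=NOT 1=0 G2=0(const) -> 000
Step 3: G0=G1=0 G1=NOT G0=NOT 0=1 G2=0(const) -> 010
Step 4: G0=G1=1 G1=NOT G0=NOT 0=1 G2=0(const) -> 110
Step 5: G0=G1=1 G1=NOT G0=NOT 1=0 G2=0(const) -> 100
State from step 5 equals state from step 1 -> cycle length 4

Answer: 4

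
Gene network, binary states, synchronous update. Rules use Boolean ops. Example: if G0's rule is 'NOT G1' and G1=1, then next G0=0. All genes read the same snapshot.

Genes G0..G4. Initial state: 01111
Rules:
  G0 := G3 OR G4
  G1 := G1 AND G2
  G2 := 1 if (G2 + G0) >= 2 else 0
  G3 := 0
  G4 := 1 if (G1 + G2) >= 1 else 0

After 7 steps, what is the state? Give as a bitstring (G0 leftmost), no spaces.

Step 1: G0=G3|G4=1|1=1 G1=G1&G2=1&1=1 G2=(1+0>=2)=0 G3=0(const) G4=(1+1>=1)=1 -> 11001
Step 2: G0=G3|G4=0|1=1 G1=G1&G2=1&0=0 G2=(0+1>=2)=0 G3=0(const) G4=(1+0>=1)=1 -> 10001
Step 3: G0=G3|G4=0|1=1 G1=G1&G2=0&0=0 G2=(0+1>=2)=0 G3=0(const) G4=(0+0>=1)=0 -> 10000
Step 4: G0=G3|G4=0|0=0 G1=G1&G2=0&0=0 G2=(0+1>=2)=0 G3=0(const) G4=(0+0>=1)=0 -> 00000
Step 5: G0=G3|G4=0|0=0 G1=G1&G2=0&0=0 G2=(0+0>=2)=0 G3=0(const) G4=(0+0>=1)=0 -> 00000
Step 6: G0=G3|G4=0|0=0 G1=G1&G2=0&0=0 G2=(0+0>=2)=0 G3=0(const) G4=(0+0>=1)=0 -> 00000
Step 7: G0=G3|G4=0|0=0 G1=G1&G2=0&0=0 G2=(0+0>=2)=0 G3=0(const) G4=(0+0>=1)=0 -> 00000

00000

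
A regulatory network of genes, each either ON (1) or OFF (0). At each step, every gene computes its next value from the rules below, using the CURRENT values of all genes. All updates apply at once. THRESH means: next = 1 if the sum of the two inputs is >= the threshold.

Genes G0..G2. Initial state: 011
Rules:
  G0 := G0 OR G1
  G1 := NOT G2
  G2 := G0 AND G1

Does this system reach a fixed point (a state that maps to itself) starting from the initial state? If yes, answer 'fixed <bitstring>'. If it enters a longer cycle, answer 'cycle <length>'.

Step 0: 011
Step 1: G0=G0|G1=0|1=1 G1=NOT G2=NOT 1=0 G2=G0&G1=0&1=0 -> 100
Step 2: G0=G0|G1=1|0=1 G1=NOT G2=NOT 0=1 G2=G0&G1=1&0=0 -> 110
Step 3: G0=G0|G1=1|1=1 G1=NOT G2=NOT 0=1 G2=G0&G1=1&1=1 -> 111
Step 4: G0=G0|G1=1|1=1 G1=NOT G2=NOT 1=0 G2=G0&G1=1&1=1 -> 101
Step 5: G0=G0|G1=1|0=1 G1=NOT G2=NOT 1=0 G2=G0&G1=1&0=0 -> 100
Cycle of length 4 starting at step 1 -> no fixed point

Answer: cycle 4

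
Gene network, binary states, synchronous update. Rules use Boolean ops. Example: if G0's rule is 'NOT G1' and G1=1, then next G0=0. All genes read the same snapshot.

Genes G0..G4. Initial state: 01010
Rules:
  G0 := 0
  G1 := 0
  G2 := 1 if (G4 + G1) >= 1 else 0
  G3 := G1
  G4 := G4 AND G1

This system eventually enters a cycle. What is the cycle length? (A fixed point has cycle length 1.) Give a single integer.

Step 0: 01010
Step 1: G0=0(const) G1=0(const) G2=(0+1>=1)=1 G3=G1=1 G4=G4&G1=0&1=0 -> 00110
Step 2: G0=0(const) G1=0(const) G2=(0+0>=1)=0 G3=G1=0 G4=G4&G1=0&0=0 -> 00000
Step 3: G0=0(const) G1=0(const) G2=(0+0>=1)=0 G3=G1=0 G4=G4&G1=0&0=0 -> 00000
State from step 3 equals state from step 2 -> cycle length 1

Answer: 1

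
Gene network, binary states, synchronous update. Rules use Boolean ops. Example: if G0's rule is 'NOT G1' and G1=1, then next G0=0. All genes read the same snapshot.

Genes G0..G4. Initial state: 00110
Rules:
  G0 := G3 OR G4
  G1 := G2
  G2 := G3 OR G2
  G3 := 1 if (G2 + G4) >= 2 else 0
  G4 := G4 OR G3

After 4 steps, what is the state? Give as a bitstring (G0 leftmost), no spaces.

Step 1: G0=G3|G4=1|0=1 G1=G2=1 G2=G3|G2=1|1=1 G3=(1+0>=2)=0 G4=G4|G3=0|1=1 -> 11101
Step 2: G0=G3|G4=0|1=1 G1=G2=1 G2=G3|G2=0|1=1 G3=(1+1>=2)=1 G4=G4|G3=1|0=1 -> 11111
Step 3: G0=G3|G4=1|1=1 G1=G2=1 G2=G3|G2=1|1=1 G3=(1+1>=2)=1 G4=G4|G3=1|1=1 -> 11111
Step 4: G0=G3|G4=1|1=1 G1=G2=1 G2=G3|G2=1|1=1 G3=(1+1>=2)=1 G4=G4|G3=1|1=1 -> 11111

11111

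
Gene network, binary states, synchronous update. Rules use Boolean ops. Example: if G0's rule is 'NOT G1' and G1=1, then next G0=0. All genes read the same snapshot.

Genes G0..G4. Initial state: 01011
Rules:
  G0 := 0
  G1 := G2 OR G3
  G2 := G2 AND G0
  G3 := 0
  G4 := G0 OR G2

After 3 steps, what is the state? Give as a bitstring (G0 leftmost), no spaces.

Step 1: G0=0(const) G1=G2|G3=0|1=1 G2=G2&G0=0&0=0 G3=0(const) G4=G0|G2=0|0=0 -> 01000
Step 2: G0=0(const) G1=G2|G3=0|0=0 G2=G2&G0=0&0=0 G3=0(const) G4=G0|G2=0|0=0 -> 00000
Step 3: G0=0(const) G1=G2|G3=0|0=0 G2=G2&G0=0&0=0 G3=0(const) G4=G0|G2=0|0=0 -> 00000

00000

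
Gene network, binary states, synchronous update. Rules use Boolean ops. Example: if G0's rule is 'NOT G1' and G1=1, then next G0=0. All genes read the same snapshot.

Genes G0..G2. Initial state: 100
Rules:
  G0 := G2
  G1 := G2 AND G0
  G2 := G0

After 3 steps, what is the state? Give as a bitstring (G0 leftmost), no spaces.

Step 1: G0=G2=0 G1=G2&G0=0&1=0 G2=G0=1 -> 001
Step 2: G0=G2=1 G1=G2&G0=1&0=0 G2=G0=0 -> 100
Step 3: G0=G2=0 G1=G2&G0=0&1=0 G2=G0=1 -> 001

001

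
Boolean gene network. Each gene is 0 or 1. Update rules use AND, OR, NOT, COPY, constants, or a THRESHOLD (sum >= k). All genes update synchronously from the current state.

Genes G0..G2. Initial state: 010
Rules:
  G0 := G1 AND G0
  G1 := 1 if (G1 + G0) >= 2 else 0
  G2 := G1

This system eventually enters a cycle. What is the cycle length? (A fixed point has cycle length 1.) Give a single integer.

Step 0: 010
Step 1: G0=G1&G0=1&0=0 G1=(1+0>=2)=0 G2=G1=1 -> 001
Step 2: G0=G1&G0=0&0=0 G1=(0+0>=2)=0 G2=G1=0 -> 000
Step 3: G0=G1&G0=0&0=0 G1=(0+0>=2)=0 G2=G1=0 -> 000
State from step 3 equals state from step 2 -> cycle length 1

Answer: 1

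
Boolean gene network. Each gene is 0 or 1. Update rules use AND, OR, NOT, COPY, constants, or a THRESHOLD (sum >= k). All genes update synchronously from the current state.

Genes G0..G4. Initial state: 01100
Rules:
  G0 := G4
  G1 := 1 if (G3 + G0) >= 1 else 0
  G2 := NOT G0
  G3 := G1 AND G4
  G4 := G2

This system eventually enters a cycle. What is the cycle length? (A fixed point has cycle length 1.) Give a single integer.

Answer: 6

Derivation:
Step 0: 01100
Step 1: G0=G4=0 G1=(0+0>=1)=0 G2=NOT G0=NOT 0=1 G3=G1&G4=1&0=0 G4=G2=1 -> 00101
Step 2: G0=G4=1 G1=(0+0>=1)=0 G2=NOT G0=NOT 0=1 G3=G1&G4=0&1=0 G4=G2=1 -> 10101
Step 3: G0=G4=1 G1=(0+1>=1)=1 G2=NOT G0=NOT 1=0 G3=G1&G4=0&1=0 G4=G2=1 -> 11001
Step 4: G0=G4=1 G1=(0+1>=1)=1 G2=NOT G0=NOT 1=0 G3=G1&G4=1&1=1 G4=G2=0 -> 11010
Step 5: G0=G4=0 G1=(1+1>=1)=1 G2=NOT G0=NOT 1=0 G3=G1&G4=1&0=0 G4=G2=0 -> 01000
Step 6: G0=G4=0 G1=(0+0>=1)=0 G2=NOT G0=NOT 0=1 G3=G1&G4=1&0=0 G4=G2=0 -> 00100
Step 7: G0=G4=0 G1=(0+0>=1)=0 G2=NOT G0=NOT 0=1 G3=G1&G4=0&0=0 G4=G2=1 -> 00101
State from step 7 equals state from step 1 -> cycle length 6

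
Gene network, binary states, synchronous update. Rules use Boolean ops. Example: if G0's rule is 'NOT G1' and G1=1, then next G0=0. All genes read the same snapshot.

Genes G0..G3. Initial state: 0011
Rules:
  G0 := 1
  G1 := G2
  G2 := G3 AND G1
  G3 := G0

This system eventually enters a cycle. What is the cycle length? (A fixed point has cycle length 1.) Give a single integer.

Answer: 1

Derivation:
Step 0: 0011
Step 1: G0=1(const) G1=G2=1 G2=G3&G1=1&0=0 G3=G0=0 -> 1100
Step 2: G0=1(const) G1=G2=0 G2=G3&G1=0&1=0 G3=G0=1 -> 1001
Step 3: G0=1(const) G1=G2=0 G2=G3&G1=1&0=0 G3=G0=1 -> 1001
State from step 3 equals state from step 2 -> cycle length 1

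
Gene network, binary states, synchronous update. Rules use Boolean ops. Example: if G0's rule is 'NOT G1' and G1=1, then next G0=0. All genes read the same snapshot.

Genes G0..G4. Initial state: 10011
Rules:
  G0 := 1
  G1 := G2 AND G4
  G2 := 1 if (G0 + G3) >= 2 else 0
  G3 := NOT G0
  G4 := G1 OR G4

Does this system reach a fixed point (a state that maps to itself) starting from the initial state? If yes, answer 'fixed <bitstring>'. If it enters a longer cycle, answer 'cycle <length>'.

Answer: fixed 10001

Derivation:
Step 0: 10011
Step 1: G0=1(const) G1=G2&G4=0&1=0 G2=(1+1>=2)=1 G3=NOT G0=NOT 1=0 G4=G1|G4=0|1=1 -> 10101
Step 2: G0=1(const) G1=G2&G4=1&1=1 G2=(1+0>=2)=0 G3=NOT G0=NOT 1=0 G4=G1|G4=0|1=1 -> 11001
Step 3: G0=1(const) G1=G2&G4=0&1=0 G2=(1+0>=2)=0 G3=NOT G0=NOT 1=0 G4=G1|G4=1|1=1 -> 10001
Step 4: G0=1(const) G1=G2&G4=0&1=0 G2=(1+0>=2)=0 G3=NOT G0=NOT 1=0 G4=G1|G4=0|1=1 -> 10001
Fixed point reached at step 3: 10001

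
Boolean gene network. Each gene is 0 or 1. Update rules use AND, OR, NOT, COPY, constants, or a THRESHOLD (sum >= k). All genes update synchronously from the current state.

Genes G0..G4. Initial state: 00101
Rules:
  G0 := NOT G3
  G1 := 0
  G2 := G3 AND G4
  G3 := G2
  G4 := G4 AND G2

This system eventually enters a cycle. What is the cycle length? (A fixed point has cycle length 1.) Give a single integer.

Step 0: 00101
Step 1: G0=NOT G3=NOT 0=1 G1=0(const) G2=G3&G4=0&1=0 G3=G2=1 G4=G4&G2=1&1=1 -> 10011
Step 2: G0=NOT G3=NOT 1=0 G1=0(const) G2=G3&G4=1&1=1 G3=G2=0 G4=G4&G2=1&0=0 -> 00100
Step 3: G0=NOT G3=NOT 0=1 G1=0(const) G2=G3&G4=0&0=0 G3=G2=1 G4=G4&G2=0&1=0 -> 10010
Step 4: G0=NOT G3=NOT 1=0 G1=0(const) G2=G3&G4=1&0=0 G3=G2=0 G4=G4&G2=0&0=0 -> 00000
Step 5: G0=NOT G3=NOT 0=1 G1=0(const) G2=G3&G4=0&0=0 G3=G2=0 G4=G4&G2=0&0=0 -> 10000
Step 6: G0=NOT G3=NOT 0=1 G1=0(const) G2=G3&G4=0&0=0 G3=G2=0 G4=G4&G2=0&0=0 -> 10000
State from step 6 equals state from step 5 -> cycle length 1

Answer: 1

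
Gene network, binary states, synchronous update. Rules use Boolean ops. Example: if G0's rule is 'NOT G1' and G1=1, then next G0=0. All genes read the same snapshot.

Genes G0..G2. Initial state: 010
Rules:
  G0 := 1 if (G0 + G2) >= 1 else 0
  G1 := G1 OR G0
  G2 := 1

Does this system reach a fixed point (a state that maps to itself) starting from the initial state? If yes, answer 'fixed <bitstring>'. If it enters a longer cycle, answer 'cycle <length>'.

Step 0: 010
Step 1: G0=(0+0>=1)=0 G1=G1|G0=1|0=1 G2=1(const) -> 011
Step 2: G0=(0+1>=1)=1 G1=G1|G0=1|0=1 G2=1(const) -> 111
Step 3: G0=(1+1>=1)=1 G1=G1|G0=1|1=1 G2=1(const) -> 111
Fixed point reached at step 2: 111

Answer: fixed 111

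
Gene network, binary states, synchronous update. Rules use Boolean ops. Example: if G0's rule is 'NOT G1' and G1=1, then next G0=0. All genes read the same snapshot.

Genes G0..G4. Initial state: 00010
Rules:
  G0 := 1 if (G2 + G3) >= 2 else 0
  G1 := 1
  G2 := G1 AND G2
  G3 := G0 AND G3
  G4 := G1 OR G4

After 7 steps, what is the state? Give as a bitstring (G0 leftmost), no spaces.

Step 1: G0=(0+1>=2)=0 G1=1(const) G2=G1&G2=0&0=0 G3=G0&G3=0&1=0 G4=G1|G4=0|0=0 -> 01000
Step 2: G0=(0+0>=2)=0 G1=1(const) G2=G1&G2=1&0=0 G3=G0&G3=0&0=0 G4=G1|G4=1|0=1 -> 01001
Step 3: G0=(0+0>=2)=0 G1=1(const) G2=G1&G2=1&0=0 G3=G0&G3=0&0=0 G4=G1|G4=1|1=1 -> 01001
Step 4: G0=(0+0>=2)=0 G1=1(const) G2=G1&G2=1&0=0 G3=G0&G3=0&0=0 G4=G1|G4=1|1=1 -> 01001
Step 5: G0=(0+0>=2)=0 G1=1(const) G2=G1&G2=1&0=0 G3=G0&G3=0&0=0 G4=G1|G4=1|1=1 -> 01001
Step 6: G0=(0+0>=2)=0 G1=1(const) G2=G1&G2=1&0=0 G3=G0&G3=0&0=0 G4=G1|G4=1|1=1 -> 01001
Step 7: G0=(0+0>=2)=0 G1=1(const) G2=G1&G2=1&0=0 G3=G0&G3=0&0=0 G4=G1|G4=1|1=1 -> 01001

01001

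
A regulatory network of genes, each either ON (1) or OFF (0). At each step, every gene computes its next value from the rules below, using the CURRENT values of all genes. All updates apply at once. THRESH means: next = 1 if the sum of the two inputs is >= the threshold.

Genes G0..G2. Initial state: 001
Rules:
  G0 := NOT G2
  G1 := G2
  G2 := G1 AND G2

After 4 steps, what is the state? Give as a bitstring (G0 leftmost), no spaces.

Step 1: G0=NOT G2=NOT 1=0 G1=G2=1 G2=G1&G2=0&1=0 -> 010
Step 2: G0=NOT G2=NOT 0=1 G1=G2=0 G2=G1&G2=1&0=0 -> 100
Step 3: G0=NOT G2=NOT 0=1 G1=G2=0 G2=G1&G2=0&0=0 -> 100
Step 4: G0=NOT G2=NOT 0=1 G1=G2=0 G2=G1&G2=0&0=0 -> 100

100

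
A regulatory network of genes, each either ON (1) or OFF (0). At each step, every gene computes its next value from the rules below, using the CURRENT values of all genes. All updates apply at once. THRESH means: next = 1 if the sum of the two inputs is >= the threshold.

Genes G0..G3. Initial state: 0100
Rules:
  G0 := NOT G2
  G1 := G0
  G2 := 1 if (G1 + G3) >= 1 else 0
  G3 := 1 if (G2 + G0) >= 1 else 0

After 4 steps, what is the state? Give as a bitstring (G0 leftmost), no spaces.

Step 1: G0=NOT G2=NOT 0=1 G1=G0=0 G2=(1+0>=1)=1 G3=(0+0>=1)=0 -> 1010
Step 2: G0=NOT G2=NOT 1=0 G1=G0=1 G2=(0+0>=1)=0 G3=(1+1>=1)=1 -> 0101
Step 3: G0=NOT G2=NOT 0=1 G1=G0=0 G2=(1+1>=1)=1 G3=(0+0>=1)=0 -> 1010
Step 4: G0=NOT G2=NOT 1=0 G1=G0=1 G2=(0+0>=1)=0 G3=(1+1>=1)=1 -> 0101

0101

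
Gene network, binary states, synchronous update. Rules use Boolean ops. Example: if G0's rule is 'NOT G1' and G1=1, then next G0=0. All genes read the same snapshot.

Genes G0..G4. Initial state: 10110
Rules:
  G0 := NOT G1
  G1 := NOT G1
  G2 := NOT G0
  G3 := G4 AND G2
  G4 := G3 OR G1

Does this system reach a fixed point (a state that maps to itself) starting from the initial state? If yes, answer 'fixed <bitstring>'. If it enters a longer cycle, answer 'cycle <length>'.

Answer: cycle 2

Derivation:
Step 0: 10110
Step 1: G0=NOT G1=NOT 0=1 G1=NOT G1=NOT 0=1 G2=NOT G0=NOT 1=0 G3=G4&G2=0&1=0 G4=G3|G1=1|0=1 -> 11001
Step 2: G0=NOT G1=NOT 1=0 G1=NOT G1=NOT 1=0 G2=NOT G0=NOT 1=0 G3=G4&G2=1&0=0 G4=G3|G1=0|1=1 -> 00001
Step 3: G0=NOT G1=NOT 0=1 G1=NOT G1=NOT 0=1 G2=NOT G0=NOT 0=1 G3=G4&G2=1&0=0 G4=G3|G1=0|0=0 -> 11100
Step 4: G0=NOT G1=NOT 1=0 G1=NOT G1=NOT 1=0 G2=NOT G0=NOT 1=0 G3=G4&G2=0&1=0 G4=G3|G1=0|1=1 -> 00001
Cycle of length 2 starting at step 2 -> no fixed point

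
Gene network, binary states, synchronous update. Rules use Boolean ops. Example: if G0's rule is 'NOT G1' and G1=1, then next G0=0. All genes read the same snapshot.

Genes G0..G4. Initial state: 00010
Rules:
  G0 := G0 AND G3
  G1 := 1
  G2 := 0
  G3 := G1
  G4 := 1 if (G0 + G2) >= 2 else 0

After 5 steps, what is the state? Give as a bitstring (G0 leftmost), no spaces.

Step 1: G0=G0&G3=0&1=0 G1=1(const) G2=0(const) G3=G1=0 G4=(0+0>=2)=0 -> 01000
Step 2: G0=G0&G3=0&0=0 G1=1(const) G2=0(const) G3=G1=1 G4=(0+0>=2)=0 -> 01010
Step 3: G0=G0&G3=0&1=0 G1=1(const) G2=0(const) G3=G1=1 G4=(0+0>=2)=0 -> 01010
Step 4: G0=G0&G3=0&1=0 G1=1(const) G2=0(const) G3=G1=1 G4=(0+0>=2)=0 -> 01010
Step 5: G0=G0&G3=0&1=0 G1=1(const) G2=0(const) G3=G1=1 G4=(0+0>=2)=0 -> 01010

01010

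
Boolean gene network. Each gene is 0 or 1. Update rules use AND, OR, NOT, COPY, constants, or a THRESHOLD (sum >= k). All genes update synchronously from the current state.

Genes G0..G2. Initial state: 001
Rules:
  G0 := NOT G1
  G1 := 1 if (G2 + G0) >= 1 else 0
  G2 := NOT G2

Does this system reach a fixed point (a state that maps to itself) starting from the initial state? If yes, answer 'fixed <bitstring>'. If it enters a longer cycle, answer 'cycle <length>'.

Answer: cycle 4

Derivation:
Step 0: 001
Step 1: G0=NOT G1=NOT 0=1 G1=(1+0>=1)=1 G2=NOT G2=NOT 1=0 -> 110
Step 2: G0=NOT G1=NOT 1=0 G1=(0+1>=1)=1 G2=NOT G2=NOT 0=1 -> 011
Step 3: G0=NOT G1=NOT 1=0 G1=(1+0>=1)=1 G2=NOT G2=NOT 1=0 -> 010
Step 4: G0=NOT G1=NOT 1=0 G1=(0+0>=1)=0 G2=NOT G2=NOT 0=1 -> 001
Cycle of length 4 starting at step 0 -> no fixed point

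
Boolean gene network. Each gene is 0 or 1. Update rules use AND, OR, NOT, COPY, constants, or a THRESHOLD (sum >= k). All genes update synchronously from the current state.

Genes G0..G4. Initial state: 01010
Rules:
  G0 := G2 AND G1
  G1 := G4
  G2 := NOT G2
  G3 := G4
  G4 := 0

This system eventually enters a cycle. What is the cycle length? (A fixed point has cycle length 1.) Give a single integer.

Answer: 2

Derivation:
Step 0: 01010
Step 1: G0=G2&G1=0&1=0 G1=G4=0 G2=NOT G2=NOT 0=1 G3=G4=0 G4=0(const) -> 00100
Step 2: G0=G2&G1=1&0=0 G1=G4=0 G2=NOT G2=NOT 1=0 G3=G4=0 G4=0(const) -> 00000
Step 3: G0=G2&G1=0&0=0 G1=G4=0 G2=NOT G2=NOT 0=1 G3=G4=0 G4=0(const) -> 00100
State from step 3 equals state from step 1 -> cycle length 2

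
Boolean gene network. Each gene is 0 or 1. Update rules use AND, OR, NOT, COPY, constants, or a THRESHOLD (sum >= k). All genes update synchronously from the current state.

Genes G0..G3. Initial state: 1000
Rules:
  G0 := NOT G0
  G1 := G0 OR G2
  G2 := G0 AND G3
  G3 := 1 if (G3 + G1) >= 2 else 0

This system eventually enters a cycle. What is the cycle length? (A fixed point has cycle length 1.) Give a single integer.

Answer: 2

Derivation:
Step 0: 1000
Step 1: G0=NOT G0=NOT 1=0 G1=G0|G2=1|0=1 G2=G0&G3=1&0=0 G3=(0+0>=2)=0 -> 0100
Step 2: G0=NOT G0=NOT 0=1 G1=G0|G2=0|0=0 G2=G0&G3=0&0=0 G3=(0+1>=2)=0 -> 1000
State from step 2 equals state from step 0 -> cycle length 2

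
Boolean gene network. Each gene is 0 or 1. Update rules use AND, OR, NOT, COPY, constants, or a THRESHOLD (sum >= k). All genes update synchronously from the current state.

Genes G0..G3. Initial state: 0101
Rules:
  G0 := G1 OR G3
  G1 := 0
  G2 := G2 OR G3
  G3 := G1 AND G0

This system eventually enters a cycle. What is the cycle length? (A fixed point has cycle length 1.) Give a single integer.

Step 0: 0101
Step 1: G0=G1|G3=1|1=1 G1=0(const) G2=G2|G3=0|1=1 G3=G1&G0=1&0=0 -> 1010
Step 2: G0=G1|G3=0|0=0 G1=0(const) G2=G2|G3=1|0=1 G3=G1&G0=0&1=0 -> 0010
Step 3: G0=G1|G3=0|0=0 G1=0(const) G2=G2|G3=1|0=1 G3=G1&G0=0&0=0 -> 0010
State from step 3 equals state from step 2 -> cycle length 1

Answer: 1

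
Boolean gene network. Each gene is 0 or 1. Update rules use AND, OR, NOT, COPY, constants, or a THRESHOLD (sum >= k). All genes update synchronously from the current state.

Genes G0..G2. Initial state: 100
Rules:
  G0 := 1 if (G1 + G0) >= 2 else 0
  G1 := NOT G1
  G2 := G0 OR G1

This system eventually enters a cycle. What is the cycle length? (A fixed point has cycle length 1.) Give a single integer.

Answer: 2

Derivation:
Step 0: 100
Step 1: G0=(0+1>=2)=0 G1=NOT G1=NOT 0=1 G2=G0|G1=1|0=1 -> 011
Step 2: G0=(1+0>=2)=0 G1=NOT G1=NOT 1=0 G2=G0|G1=0|1=1 -> 001
Step 3: G0=(0+0>=2)=0 G1=NOT G1=NOT 0=1 G2=G0|G1=0|0=0 -> 010
Step 4: G0=(1+0>=2)=0 G1=NOT G1=NOT 1=0 G2=G0|G1=0|1=1 -> 001
State from step 4 equals state from step 2 -> cycle length 2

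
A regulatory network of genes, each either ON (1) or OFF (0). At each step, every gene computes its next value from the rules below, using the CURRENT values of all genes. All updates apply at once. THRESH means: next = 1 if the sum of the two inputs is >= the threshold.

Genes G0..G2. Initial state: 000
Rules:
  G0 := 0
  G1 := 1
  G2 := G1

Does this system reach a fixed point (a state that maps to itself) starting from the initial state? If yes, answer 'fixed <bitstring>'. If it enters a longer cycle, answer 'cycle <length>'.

Answer: fixed 011

Derivation:
Step 0: 000
Step 1: G0=0(const) G1=1(const) G2=G1=0 -> 010
Step 2: G0=0(const) G1=1(const) G2=G1=1 -> 011
Step 3: G0=0(const) G1=1(const) G2=G1=1 -> 011
Fixed point reached at step 2: 011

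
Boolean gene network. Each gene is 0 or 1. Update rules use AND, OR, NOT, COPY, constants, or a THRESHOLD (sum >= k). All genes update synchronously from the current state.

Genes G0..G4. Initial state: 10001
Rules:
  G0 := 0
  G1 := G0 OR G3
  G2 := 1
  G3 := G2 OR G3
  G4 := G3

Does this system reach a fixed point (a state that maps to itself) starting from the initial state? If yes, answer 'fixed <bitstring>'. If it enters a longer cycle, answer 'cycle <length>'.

Step 0: 10001
Step 1: G0=0(const) G1=G0|G3=1|0=1 G2=1(const) G3=G2|G3=0|0=0 G4=G3=0 -> 01100
Step 2: G0=0(const) G1=G0|G3=0|0=0 G2=1(const) G3=G2|G3=1|0=1 G4=G3=0 -> 00110
Step 3: G0=0(const) G1=G0|G3=0|1=1 G2=1(const) G3=G2|G3=1|1=1 G4=G3=1 -> 01111
Step 4: G0=0(const) G1=G0|G3=0|1=1 G2=1(const) G3=G2|G3=1|1=1 G4=G3=1 -> 01111
Fixed point reached at step 3: 01111

Answer: fixed 01111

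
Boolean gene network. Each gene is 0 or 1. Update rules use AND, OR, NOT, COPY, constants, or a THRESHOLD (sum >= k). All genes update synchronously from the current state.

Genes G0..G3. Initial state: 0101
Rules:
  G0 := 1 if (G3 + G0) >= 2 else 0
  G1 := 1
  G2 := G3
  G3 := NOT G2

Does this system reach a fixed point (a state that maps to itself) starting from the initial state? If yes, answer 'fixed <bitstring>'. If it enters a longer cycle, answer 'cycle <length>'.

Answer: cycle 4

Derivation:
Step 0: 0101
Step 1: G0=(1+0>=2)=0 G1=1(const) G2=G3=1 G3=NOT G2=NOT 0=1 -> 0111
Step 2: G0=(1+0>=2)=0 G1=1(const) G2=G3=1 G3=NOT G2=NOT 1=0 -> 0110
Step 3: G0=(0+0>=2)=0 G1=1(const) G2=G3=0 G3=NOT G2=NOT 1=0 -> 0100
Step 4: G0=(0+0>=2)=0 G1=1(const) G2=G3=0 G3=NOT G2=NOT 0=1 -> 0101
Cycle of length 4 starting at step 0 -> no fixed point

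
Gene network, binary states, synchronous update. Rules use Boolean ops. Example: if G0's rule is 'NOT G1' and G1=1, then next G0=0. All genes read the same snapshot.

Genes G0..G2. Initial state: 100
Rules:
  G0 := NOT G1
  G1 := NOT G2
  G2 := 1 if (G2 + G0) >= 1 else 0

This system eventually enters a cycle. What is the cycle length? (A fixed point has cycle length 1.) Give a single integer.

Step 0: 100
Step 1: G0=NOT G1=NOT 0=1 G1=NOT G2=NOT 0=1 G2=(0+1>=1)=1 -> 111
Step 2: G0=NOT G1=NOT 1=0 G1=NOT G2=NOT 1=0 G2=(1+1>=1)=1 -> 001
Step 3: G0=NOT G1=NOT 0=1 G1=NOT G2=NOT 1=0 G2=(1+0>=1)=1 -> 101
Step 4: G0=NOT G1=NOT 0=1 G1=NOT G2=NOT 1=0 G2=(1+1>=1)=1 -> 101
State from step 4 equals state from step 3 -> cycle length 1

Answer: 1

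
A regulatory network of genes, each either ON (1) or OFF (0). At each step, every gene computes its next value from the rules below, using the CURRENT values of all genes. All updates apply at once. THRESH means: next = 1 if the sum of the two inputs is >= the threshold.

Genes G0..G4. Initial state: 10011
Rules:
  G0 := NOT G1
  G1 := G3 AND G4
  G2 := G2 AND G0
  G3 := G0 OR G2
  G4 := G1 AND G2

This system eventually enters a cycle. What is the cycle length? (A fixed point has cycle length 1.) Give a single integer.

Step 0: 10011
Step 1: G0=NOT G1=NOT 0=1 G1=G3&G4=1&1=1 G2=G2&G0=0&1=0 G3=G0|G2=1|0=1 G4=G1&G2=0&0=0 -> 11010
Step 2: G0=NOT G1=NOT 1=0 G1=G3&G4=1&0=0 G2=G2&G0=0&1=0 G3=G0|G2=1|0=1 G4=G1&G2=1&0=0 -> 00010
Step 3: G0=NOT G1=NOT 0=1 G1=G3&G4=1&0=0 G2=G2&G0=0&0=0 G3=G0|G2=0|0=0 G4=G1&G2=0&0=0 -> 10000
Step 4: G0=NOT G1=NOT 0=1 G1=G3&G4=0&0=0 G2=G2&G0=0&1=0 G3=G0|G2=1|0=1 G4=G1&G2=0&0=0 -> 10010
Step 5: G0=NOT G1=NOT 0=1 G1=G3&G4=1&0=0 G2=G2&G0=0&1=0 G3=G0|G2=1|0=1 G4=G1&G2=0&0=0 -> 10010
State from step 5 equals state from step 4 -> cycle length 1

Answer: 1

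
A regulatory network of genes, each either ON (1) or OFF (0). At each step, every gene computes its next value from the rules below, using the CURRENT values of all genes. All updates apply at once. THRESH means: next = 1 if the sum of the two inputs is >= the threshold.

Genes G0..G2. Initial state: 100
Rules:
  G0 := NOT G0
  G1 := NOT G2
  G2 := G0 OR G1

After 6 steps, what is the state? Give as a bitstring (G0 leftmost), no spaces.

Step 1: G0=NOT G0=NOT 1=0 G1=NOT G2=NOT 0=1 G2=G0|G1=1|0=1 -> 011
Step 2: G0=NOT G0=NOT 0=1 G1=NOT G2=NOT 1=0 G2=G0|G1=0|1=1 -> 101
Step 3: G0=NOT G0=NOT 1=0 G1=NOT G2=NOT 1=0 G2=G0|G1=1|0=1 -> 001
Step 4: G0=NOT G0=NOT 0=1 G1=NOT G2=NOT 1=0 G2=G0|G1=0|0=0 -> 100
Step 5: G0=NOT G0=NOT 1=0 G1=NOT G2=NOT 0=1 G2=G0|G1=1|0=1 -> 011
Step 6: G0=NOT G0=NOT 0=1 G1=NOT G2=NOT 1=0 G2=G0|G1=0|1=1 -> 101

101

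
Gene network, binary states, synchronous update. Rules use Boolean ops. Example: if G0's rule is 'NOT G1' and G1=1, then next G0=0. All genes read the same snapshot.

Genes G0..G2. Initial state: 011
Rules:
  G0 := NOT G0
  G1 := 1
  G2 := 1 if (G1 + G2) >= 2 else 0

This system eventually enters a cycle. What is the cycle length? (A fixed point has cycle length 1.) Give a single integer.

Step 0: 011
Step 1: G0=NOT G0=NOT 0=1 G1=1(const) G2=(1+1>=2)=1 -> 111
Step 2: G0=NOT G0=NOT 1=0 G1=1(const) G2=(1+1>=2)=1 -> 011
State from step 2 equals state from step 0 -> cycle length 2

Answer: 2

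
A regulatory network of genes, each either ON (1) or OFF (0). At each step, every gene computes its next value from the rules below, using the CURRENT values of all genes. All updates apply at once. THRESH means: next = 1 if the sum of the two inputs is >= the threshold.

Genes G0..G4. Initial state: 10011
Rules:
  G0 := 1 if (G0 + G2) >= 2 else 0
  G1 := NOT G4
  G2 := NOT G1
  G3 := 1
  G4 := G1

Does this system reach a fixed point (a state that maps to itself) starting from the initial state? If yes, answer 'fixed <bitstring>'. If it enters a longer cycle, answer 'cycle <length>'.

Step 0: 10011
Step 1: G0=(1+0>=2)=0 G1=NOT G4=NOT 1=0 G2=NOT G1=NOT 0=1 G3=1(const) G4=G1=0 -> 00110
Step 2: G0=(0+1>=2)=0 G1=NOT G4=NOT 0=1 G2=NOT G1=NOT 0=1 G3=1(const) G4=G1=0 -> 01110
Step 3: G0=(0+1>=2)=0 G1=NOT G4=NOT 0=1 G2=NOT G1=NOT 1=0 G3=1(const) G4=G1=1 -> 01011
Step 4: G0=(0+0>=2)=0 G1=NOT G4=NOT 1=0 G2=NOT G1=NOT 1=0 G3=1(const) G4=G1=1 -> 00011
Step 5: G0=(0+0>=2)=0 G1=NOT G4=NOT 1=0 G2=NOT G1=NOT 0=1 G3=1(const) G4=G1=0 -> 00110
Cycle of length 4 starting at step 1 -> no fixed point

Answer: cycle 4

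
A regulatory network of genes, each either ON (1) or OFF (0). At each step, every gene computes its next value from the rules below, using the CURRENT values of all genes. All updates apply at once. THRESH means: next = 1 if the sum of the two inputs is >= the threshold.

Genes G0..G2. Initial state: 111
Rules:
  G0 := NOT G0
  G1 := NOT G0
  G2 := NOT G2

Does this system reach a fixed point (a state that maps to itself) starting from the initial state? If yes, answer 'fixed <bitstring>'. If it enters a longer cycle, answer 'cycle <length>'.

Step 0: 111
Step 1: G0=NOT G0=NOT 1=0 G1=NOT G0=NOT 1=0 G2=NOT G2=NOT 1=0 -> 000
Step 2: G0=NOT G0=NOT 0=1 G1=NOT G0=NOT 0=1 G2=NOT G2=NOT 0=1 -> 111
Cycle of length 2 starting at step 0 -> no fixed point

Answer: cycle 2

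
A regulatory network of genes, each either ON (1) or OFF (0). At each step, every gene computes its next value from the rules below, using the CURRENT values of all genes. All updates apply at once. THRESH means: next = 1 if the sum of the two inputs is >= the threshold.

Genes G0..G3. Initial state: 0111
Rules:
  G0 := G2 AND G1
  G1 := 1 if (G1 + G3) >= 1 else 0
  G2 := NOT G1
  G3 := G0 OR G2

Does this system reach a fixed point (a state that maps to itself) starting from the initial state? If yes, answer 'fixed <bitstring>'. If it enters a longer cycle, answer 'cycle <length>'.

Step 0: 0111
Step 1: G0=G2&G1=1&1=1 G1=(1+1>=1)=1 G2=NOT G1=NOT 1=0 G3=G0|G2=0|1=1 -> 1101
Step 2: G0=G2&G1=0&1=0 G1=(1+1>=1)=1 G2=NOT G1=NOT 1=0 G3=G0|G2=1|0=1 -> 0101
Step 3: G0=G2&G1=0&1=0 G1=(1+1>=1)=1 G2=NOT G1=NOT 1=0 G3=G0|G2=0|0=0 -> 0100
Step 4: G0=G2&G1=0&1=0 G1=(1+0>=1)=1 G2=NOT G1=NOT 1=0 G3=G0|G2=0|0=0 -> 0100
Fixed point reached at step 3: 0100

Answer: fixed 0100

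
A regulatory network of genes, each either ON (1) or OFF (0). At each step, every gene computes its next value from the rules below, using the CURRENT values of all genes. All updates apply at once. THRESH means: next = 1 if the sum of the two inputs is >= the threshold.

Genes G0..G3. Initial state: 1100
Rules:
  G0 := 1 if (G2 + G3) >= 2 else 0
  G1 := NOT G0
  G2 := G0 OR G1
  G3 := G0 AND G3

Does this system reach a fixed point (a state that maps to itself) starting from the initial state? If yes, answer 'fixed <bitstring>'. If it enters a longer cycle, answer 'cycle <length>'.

Answer: fixed 0110

Derivation:
Step 0: 1100
Step 1: G0=(0+0>=2)=0 G1=NOT G0=NOT 1=0 G2=G0|G1=1|1=1 G3=G0&G3=1&0=0 -> 0010
Step 2: G0=(1+0>=2)=0 G1=NOT G0=NOT 0=1 G2=G0|G1=0|0=0 G3=G0&G3=0&0=0 -> 0100
Step 3: G0=(0+0>=2)=0 G1=NOT G0=NOT 0=1 G2=G0|G1=0|1=1 G3=G0&G3=0&0=0 -> 0110
Step 4: G0=(1+0>=2)=0 G1=NOT G0=NOT 0=1 G2=G0|G1=0|1=1 G3=G0&G3=0&0=0 -> 0110
Fixed point reached at step 3: 0110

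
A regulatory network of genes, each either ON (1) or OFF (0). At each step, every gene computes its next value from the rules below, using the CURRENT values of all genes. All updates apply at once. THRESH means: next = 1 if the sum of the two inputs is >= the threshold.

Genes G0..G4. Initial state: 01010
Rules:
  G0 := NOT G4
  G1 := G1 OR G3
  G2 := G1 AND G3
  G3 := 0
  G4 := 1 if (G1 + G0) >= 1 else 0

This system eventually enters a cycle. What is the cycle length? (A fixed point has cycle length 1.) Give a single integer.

Answer: 1

Derivation:
Step 0: 01010
Step 1: G0=NOT G4=NOT 0=1 G1=G1|G3=1|1=1 G2=G1&G3=1&1=1 G3=0(const) G4=(1+0>=1)=1 -> 11101
Step 2: G0=NOT G4=NOT 1=0 G1=G1|G3=1|0=1 G2=G1&G3=1&0=0 G3=0(const) G4=(1+1>=1)=1 -> 01001
Step 3: G0=NOT G4=NOT 1=0 G1=G1|G3=1|0=1 G2=G1&G3=1&0=0 G3=0(const) G4=(1+0>=1)=1 -> 01001
State from step 3 equals state from step 2 -> cycle length 1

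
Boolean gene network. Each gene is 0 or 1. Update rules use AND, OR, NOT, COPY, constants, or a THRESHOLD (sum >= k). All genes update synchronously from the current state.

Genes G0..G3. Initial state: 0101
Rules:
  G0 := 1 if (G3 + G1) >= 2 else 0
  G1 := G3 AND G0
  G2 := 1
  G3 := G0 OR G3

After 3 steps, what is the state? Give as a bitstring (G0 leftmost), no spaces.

Step 1: G0=(1+1>=2)=1 G1=G3&G0=1&0=0 G2=1(const) G3=G0|G3=0|1=1 -> 1011
Step 2: G0=(1+0>=2)=0 G1=G3&G0=1&1=1 G2=1(const) G3=G0|G3=1|1=1 -> 0111
Step 3: G0=(1+1>=2)=1 G1=G3&G0=1&0=0 G2=1(const) G3=G0|G3=0|1=1 -> 1011

1011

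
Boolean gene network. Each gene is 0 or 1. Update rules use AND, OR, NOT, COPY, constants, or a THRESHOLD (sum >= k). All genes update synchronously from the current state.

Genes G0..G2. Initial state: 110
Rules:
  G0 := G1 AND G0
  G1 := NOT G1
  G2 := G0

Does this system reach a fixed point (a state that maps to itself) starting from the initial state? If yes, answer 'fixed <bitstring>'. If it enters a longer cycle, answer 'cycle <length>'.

Step 0: 110
Step 1: G0=G1&G0=1&1=1 G1=NOT G1=NOT 1=0 G2=G0=1 -> 101
Step 2: G0=G1&G0=0&1=0 G1=NOT G1=NOT 0=1 G2=G0=1 -> 011
Step 3: G0=G1&G0=1&0=0 G1=NOT G1=NOT 1=0 G2=G0=0 -> 000
Step 4: G0=G1&G0=0&0=0 G1=NOT G1=NOT 0=1 G2=G0=0 -> 010
Step 5: G0=G1&G0=1&0=0 G1=NOT G1=NOT 1=0 G2=G0=0 -> 000
Cycle of length 2 starting at step 3 -> no fixed point

Answer: cycle 2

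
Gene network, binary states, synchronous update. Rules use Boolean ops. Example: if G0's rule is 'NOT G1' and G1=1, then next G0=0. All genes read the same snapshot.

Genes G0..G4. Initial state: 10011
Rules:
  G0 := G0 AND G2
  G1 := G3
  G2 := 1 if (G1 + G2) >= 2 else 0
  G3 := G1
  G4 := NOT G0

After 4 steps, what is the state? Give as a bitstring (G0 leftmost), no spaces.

Step 1: G0=G0&G2=1&0=0 G1=G3=1 G2=(0+0>=2)=0 G3=G1=0 G4=NOT G0=NOT 1=0 -> 01000
Step 2: G0=G0&G2=0&0=0 G1=G3=0 G2=(1+0>=2)=0 G3=G1=1 G4=NOT G0=NOT 0=1 -> 00011
Step 3: G0=G0&G2=0&0=0 G1=G3=1 G2=(0+0>=2)=0 G3=G1=0 G4=NOT G0=NOT 0=1 -> 01001
Step 4: G0=G0&G2=0&0=0 G1=G3=0 G2=(1+0>=2)=0 G3=G1=1 G4=NOT G0=NOT 0=1 -> 00011

00011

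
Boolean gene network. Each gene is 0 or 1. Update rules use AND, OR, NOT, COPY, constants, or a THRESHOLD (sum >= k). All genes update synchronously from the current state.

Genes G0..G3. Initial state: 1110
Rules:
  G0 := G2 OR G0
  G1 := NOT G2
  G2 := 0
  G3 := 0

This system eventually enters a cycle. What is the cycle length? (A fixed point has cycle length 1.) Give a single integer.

Step 0: 1110
Step 1: G0=G2|G0=1|1=1 G1=NOT G2=NOT 1=0 G2=0(const) G3=0(const) -> 1000
Step 2: G0=G2|G0=0|1=1 G1=NOT G2=NOT 0=1 G2=0(const) G3=0(const) -> 1100
Step 3: G0=G2|G0=0|1=1 G1=NOT G2=NOT 0=1 G2=0(const) G3=0(const) -> 1100
State from step 3 equals state from step 2 -> cycle length 1

Answer: 1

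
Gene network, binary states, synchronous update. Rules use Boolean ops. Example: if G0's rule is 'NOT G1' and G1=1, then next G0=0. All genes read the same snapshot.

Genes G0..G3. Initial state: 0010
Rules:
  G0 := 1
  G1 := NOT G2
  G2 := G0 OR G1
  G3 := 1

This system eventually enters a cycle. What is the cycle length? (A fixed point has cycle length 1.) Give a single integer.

Step 0: 0010
Step 1: G0=1(const) G1=NOT G2=NOT 1=0 G2=G0|G1=0|0=0 G3=1(const) -> 1001
Step 2: G0=1(const) G1=NOT G2=NOT 0=1 G2=G0|G1=1|0=1 G3=1(const) -> 1111
Step 3: G0=1(const) G1=NOT G2=NOT 1=0 G2=G0|G1=1|1=1 G3=1(const) -> 1011
Step 4: G0=1(const) G1=NOT G2=NOT 1=0 G2=G0|G1=1|0=1 G3=1(const) -> 1011
State from step 4 equals state from step 3 -> cycle length 1

Answer: 1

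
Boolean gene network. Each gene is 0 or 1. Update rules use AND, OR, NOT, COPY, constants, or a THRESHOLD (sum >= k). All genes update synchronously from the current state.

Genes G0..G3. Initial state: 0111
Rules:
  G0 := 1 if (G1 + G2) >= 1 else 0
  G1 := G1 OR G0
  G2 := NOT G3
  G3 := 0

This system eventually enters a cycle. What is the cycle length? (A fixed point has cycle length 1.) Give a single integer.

Answer: 1

Derivation:
Step 0: 0111
Step 1: G0=(1+1>=1)=1 G1=G1|G0=1|0=1 G2=NOT G3=NOT 1=0 G3=0(const) -> 1100
Step 2: G0=(1+0>=1)=1 G1=G1|G0=1|1=1 G2=NOT G3=NOT 0=1 G3=0(const) -> 1110
Step 3: G0=(1+1>=1)=1 G1=G1|G0=1|1=1 G2=NOT G3=NOT 0=1 G3=0(const) -> 1110
State from step 3 equals state from step 2 -> cycle length 1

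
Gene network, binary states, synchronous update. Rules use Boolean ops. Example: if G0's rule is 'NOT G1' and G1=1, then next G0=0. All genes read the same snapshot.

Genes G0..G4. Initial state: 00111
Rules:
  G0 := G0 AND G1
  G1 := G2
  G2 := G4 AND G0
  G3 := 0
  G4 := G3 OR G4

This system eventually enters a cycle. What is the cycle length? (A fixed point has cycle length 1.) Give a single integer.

Answer: 1

Derivation:
Step 0: 00111
Step 1: G0=G0&G1=0&0=0 G1=G2=1 G2=G4&G0=1&0=0 G3=0(const) G4=G3|G4=1|1=1 -> 01001
Step 2: G0=G0&G1=0&1=0 G1=G2=0 G2=G4&G0=1&0=0 G3=0(const) G4=G3|G4=0|1=1 -> 00001
Step 3: G0=G0&G1=0&0=0 G1=G2=0 G2=G4&G0=1&0=0 G3=0(const) G4=G3|G4=0|1=1 -> 00001
State from step 3 equals state from step 2 -> cycle length 1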